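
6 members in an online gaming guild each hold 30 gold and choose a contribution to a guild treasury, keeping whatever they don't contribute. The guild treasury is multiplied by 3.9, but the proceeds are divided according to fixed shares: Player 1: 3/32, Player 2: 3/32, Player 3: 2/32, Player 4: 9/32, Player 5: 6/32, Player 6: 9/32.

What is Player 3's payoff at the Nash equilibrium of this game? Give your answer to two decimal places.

44.63 gold

For player j, contributing a unit is worthwhile iff 3.9 × (j's share) ≥ 1, i.e. iff j's share is at least 0.2564.
Player 4 and Player 6 clear that bar, contributing 30 each; the remaining 4 contribute 0. Total contributed: 60.
Player 3 keeps 30 and receives 3.9 × 60 × 2/32 = 14.63 from the guild treasury, for a payoff of 44.63.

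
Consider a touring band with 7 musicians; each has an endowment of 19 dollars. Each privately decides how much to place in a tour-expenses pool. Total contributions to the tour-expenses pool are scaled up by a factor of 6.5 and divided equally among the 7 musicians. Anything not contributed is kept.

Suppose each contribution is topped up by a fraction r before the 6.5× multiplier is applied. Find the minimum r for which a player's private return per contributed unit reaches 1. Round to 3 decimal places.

0.077

With matching at rate r, one contributed unit becomes (1 + r) in the tour-expenses pool and returns 6.5 × (1 + r) / 7 to the contributor.
Setting this equal to 1: 1 + r = 7/6.5 = 1.0769.
So the minimum matching rate is r = 1.0769 − 1 = 0.077.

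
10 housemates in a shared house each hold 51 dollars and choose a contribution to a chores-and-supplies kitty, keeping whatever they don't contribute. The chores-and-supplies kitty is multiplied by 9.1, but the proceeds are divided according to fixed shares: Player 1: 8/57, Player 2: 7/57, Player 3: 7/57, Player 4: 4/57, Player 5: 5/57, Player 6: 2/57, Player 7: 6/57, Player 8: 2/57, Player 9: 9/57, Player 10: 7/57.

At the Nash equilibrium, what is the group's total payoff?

2575.50 dollars

A player with share s gets back 9.1·s per unit contributed, so full contribution is dominant for anyone with s > 1/9.1 = 0.1099 and zero contribution is dominant for anyone below.
The shares above 0.1099 belong to Player 1, Player 2, Player 3, Player 9 and Player 10, contributing 51 each; the remaining 5 contribute 0. Total contributed: 255.
The chores-and-supplies kitty pays out 9.1 × 255 = 2320.50 in total (split across the unequal shares, but the aggregate is all that matters for the group sum).
The 5 free-riders keep 51 each, adding 255. Group total = 255 + 2320.50 = 2575.50.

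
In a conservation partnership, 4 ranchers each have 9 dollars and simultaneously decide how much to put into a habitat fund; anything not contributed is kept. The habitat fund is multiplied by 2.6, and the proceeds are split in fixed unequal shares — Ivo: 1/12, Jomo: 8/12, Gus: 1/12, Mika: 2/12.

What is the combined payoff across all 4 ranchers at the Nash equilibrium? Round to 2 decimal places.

Player j's private return per contributed unit is 2.6 × (j's share). Contributing is weakly dominant for j when that share is at least 1/2.6 = 0.3846, and contributing 0 is dominant otherwise.
The only share above 0.3846 is Jomo's 8/12, contributing 9; the remaining 3 contribute 0. Total contributed: 9.
The habitat fund pays out 2.6 × 9 = 23.40 in total (split across the unequal shares, but the aggregate is all that matters for the group sum).
The 3 free-riders keep 9 each, adding 27. Group total = 27 + 23.40 = 50.40.

50.40 dollars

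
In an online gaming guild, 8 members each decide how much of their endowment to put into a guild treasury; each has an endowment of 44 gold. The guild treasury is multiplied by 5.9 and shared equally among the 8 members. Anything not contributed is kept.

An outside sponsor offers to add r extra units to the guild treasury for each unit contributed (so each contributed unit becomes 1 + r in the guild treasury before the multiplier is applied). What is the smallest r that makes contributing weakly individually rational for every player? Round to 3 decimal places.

0.356

With matching at rate r, one contributed unit becomes (1 + r) in the guild treasury and returns 5.9 × (1 + r) / 8 to the contributor.
Setting this equal to 1: 1 + r = 8/5.9 = 1.3559.
So the minimum matching rate is r = 1.3559 − 1 = 0.356.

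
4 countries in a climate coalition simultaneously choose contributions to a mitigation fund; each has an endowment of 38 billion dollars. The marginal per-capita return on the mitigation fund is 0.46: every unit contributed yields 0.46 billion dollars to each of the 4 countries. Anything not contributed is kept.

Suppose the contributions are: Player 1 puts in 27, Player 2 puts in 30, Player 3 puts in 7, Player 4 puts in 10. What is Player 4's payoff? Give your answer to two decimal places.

62.04 billion dollars

Total contributed: 27 + 30 + 7 + 10 = 74.
Each receives 0.46 × 74 = 34.04 from the mitigation fund.
Player 4 keeps 38 − 10 = 28, so Player 4's payoff is 28 + 34.04 = 62.04.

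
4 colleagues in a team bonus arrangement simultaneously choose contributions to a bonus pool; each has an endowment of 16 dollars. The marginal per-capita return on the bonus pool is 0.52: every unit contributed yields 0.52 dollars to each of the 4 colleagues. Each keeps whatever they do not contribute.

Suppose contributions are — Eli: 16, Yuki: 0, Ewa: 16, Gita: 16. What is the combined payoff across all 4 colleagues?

Total contributed: 16 + 0 + 16 + 16 = 48; total kept: 4 × 16 − 48 = 16.
The bonus pool pays out 0.52 × 4 × 48 = 99.84 in aggregate.
Group total = 16 + 99.84 = 115.84.

115.84 dollars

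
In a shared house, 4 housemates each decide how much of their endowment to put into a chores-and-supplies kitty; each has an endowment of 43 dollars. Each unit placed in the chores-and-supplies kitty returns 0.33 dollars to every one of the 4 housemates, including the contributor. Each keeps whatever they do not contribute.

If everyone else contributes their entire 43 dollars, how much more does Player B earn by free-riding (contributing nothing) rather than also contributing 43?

Switching from a contribution of 43 to 0 lets Player B keep an extra 43 dollars, but lowers the chores-and-supplies kitty by 43, which costs Player B their own share of that drop: 0.33 × 43 = 14.19.
Net gain = 43 − 14.19 = 28.81. The private return per contributed unit (0.33) is below 1, so free-riding is indeed the best response regardless of what the others do.

28.81 dollars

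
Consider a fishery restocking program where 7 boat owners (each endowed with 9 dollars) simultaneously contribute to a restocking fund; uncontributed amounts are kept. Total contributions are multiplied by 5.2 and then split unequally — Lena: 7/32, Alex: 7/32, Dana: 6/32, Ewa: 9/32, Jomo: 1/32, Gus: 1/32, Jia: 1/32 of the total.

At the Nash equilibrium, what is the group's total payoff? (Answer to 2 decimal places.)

Player j's private return per contributed unit is 5.2 × (j's share). Contributing is weakly dominant for j when that share is at least 1/5.2 = 0.1923, and contributing 0 is dominant otherwise.
Lena, Alex and Ewa are above the threshold, contributing 9 each; the remaining 4 contribute 0. Total contributed: 27.
The restocking fund pays out 5.2 × 27 = 140.40 in total (split across the unequal shares, but the aggregate is all that matters for the group sum).
The 4 free-riders keep 9 each, adding 36. Group total = 36 + 140.40 = 176.40.

176.40 dollars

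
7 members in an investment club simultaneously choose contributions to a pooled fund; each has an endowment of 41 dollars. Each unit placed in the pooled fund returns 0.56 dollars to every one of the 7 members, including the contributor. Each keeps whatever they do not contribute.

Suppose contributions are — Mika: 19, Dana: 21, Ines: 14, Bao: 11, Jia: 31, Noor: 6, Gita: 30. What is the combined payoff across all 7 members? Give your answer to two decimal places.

Total contributed: 19 + 21 + 14 + 11 + 31 + 6 + 30 = 132; total kept: 7 × 41 − 132 = 155.
The pooled fund pays out 0.56 × 7 × 132 = 517.44 in aggregate.
Group total = 155 + 517.44 = 672.44.

672.44 dollars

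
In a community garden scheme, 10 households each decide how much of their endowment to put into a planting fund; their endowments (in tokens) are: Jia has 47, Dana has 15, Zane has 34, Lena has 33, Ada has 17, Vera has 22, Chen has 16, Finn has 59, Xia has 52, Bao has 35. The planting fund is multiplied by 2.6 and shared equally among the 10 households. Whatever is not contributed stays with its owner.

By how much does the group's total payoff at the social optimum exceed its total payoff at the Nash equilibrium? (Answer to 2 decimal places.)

528.00 tokens

The private return per contributed unit is 2.6/10 = 0.2600 < 1 for every player regardless of endowment, so the Nash equilibrium is zero contribution and the group total is Σ E_j = 47 + 15 + 34 + 33 + 17 + 22 + 16 + 59 + 52 + 35 = 330.
Each contributed unit returns 2.600 to the group, so the social optimum is full contribution by everyone: group total = 2.600 × 330 = 858.00.
Efficiency loss = (2.600 − 1) × 330 = 528.00.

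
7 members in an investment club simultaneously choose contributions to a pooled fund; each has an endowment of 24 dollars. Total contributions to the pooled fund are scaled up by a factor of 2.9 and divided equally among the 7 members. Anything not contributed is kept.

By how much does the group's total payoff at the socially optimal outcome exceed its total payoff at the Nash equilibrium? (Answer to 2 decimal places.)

Each contributed unit returns 2.9/7 = 0.4143 to its contributor — below 1 — so contributing 0 is dominant for every player. At the Nash equilibrium everyone keeps their 24, and the group total is 7 × 24 = 168.
Each contributed unit returns 2.900 to the group as a whole (0.4143 to each of 7 players), which exceeds 1, so the social optimum is full contribution: group total = 2.900 × 168 = 487.20.
Efficiency loss = 487.20 − 168 = 319.20.

319.20 dollars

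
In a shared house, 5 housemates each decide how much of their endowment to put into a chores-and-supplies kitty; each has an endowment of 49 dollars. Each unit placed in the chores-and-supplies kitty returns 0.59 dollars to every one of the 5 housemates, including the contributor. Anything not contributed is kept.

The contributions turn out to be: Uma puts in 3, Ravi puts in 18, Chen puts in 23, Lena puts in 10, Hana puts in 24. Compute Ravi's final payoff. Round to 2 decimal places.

77.02 dollars

Total contributed: 3 + 18 + 23 + 10 + 24 = 78.
Each receives 0.59 × 78 = 46.02 from the chores-and-supplies kitty.
Ravi keeps 49 − 18 = 31, so Ravi's payoff is 31 + 46.02 = 77.02.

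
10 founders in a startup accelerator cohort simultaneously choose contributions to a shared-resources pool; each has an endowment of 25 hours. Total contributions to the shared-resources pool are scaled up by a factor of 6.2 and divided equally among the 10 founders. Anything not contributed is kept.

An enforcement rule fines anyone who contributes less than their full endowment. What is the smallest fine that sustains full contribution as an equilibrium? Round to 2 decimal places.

9.50 hours

Given the others contribute fully, the best deviation is to contribute 0 (any partial contribution still incurs the fine and gives up units whose private return 0.6200 is below 1).
Deviating from 25 to 0 saves 25 hours but forfeits the deviator's share of the drop in the shared-resources pool: 6.2/10 × 25 = 15.50.
So the deviation gain is 25 − 15.50 = 9.50, and the fine must be at least 9.50 hours to wipe it out.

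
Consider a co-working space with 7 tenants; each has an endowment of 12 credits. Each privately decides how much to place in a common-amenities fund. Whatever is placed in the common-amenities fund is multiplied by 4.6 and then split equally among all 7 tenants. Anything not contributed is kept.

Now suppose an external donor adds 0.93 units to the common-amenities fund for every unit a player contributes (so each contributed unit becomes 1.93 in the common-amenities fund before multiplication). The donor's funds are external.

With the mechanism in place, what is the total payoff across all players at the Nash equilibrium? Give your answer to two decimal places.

The effective private return per unit is now 4.6 × 1.93 / 7 = 1.2683 > 1, so every player's dominant strategy flips to full contribution.
So the Nash equilibrium is full contribution by all 7; the group earns 4.6 × 1.93 × 84 = 745.75.

745.75 credits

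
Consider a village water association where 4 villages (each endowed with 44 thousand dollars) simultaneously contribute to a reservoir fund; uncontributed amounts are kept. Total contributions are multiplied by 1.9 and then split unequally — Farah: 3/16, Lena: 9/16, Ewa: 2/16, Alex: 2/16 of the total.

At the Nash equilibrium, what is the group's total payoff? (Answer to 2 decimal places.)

215.60 thousand dollars

Each unit j contributes comes back to j as 1.9 × (j's share), so j prefers to contribute only if that share exceeds 1/1.9 = 0.5263; otherwise keeping the unit dominates.
The only share above 0.5263 is Lena's 9/16, contributing 44; the remaining 3 contribute 0. Total contributed: 44.
The reservoir fund pays out 1.9 × 44 = 83.60 in total (split across the unequal shares, but the aggregate is all that matters for the group sum).
The 3 free-riders keep 44 each, adding 132. Group total = 132 + 83.60 = 215.60.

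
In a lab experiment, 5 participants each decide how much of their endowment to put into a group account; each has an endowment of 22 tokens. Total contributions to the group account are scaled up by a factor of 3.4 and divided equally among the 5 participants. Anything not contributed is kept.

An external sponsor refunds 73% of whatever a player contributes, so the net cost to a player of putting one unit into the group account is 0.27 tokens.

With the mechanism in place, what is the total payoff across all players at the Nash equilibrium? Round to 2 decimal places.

454.30 tokens

The effective private return per unit is now (3.4/5) / 0.27 = 2.5185 > 1, so every player's dominant strategy flips to full contribution.
So the Nash equilibrium is full contribution by all 5; the group earns 5 × (22 × 0.73 + 3.4 × 22) = 454.30.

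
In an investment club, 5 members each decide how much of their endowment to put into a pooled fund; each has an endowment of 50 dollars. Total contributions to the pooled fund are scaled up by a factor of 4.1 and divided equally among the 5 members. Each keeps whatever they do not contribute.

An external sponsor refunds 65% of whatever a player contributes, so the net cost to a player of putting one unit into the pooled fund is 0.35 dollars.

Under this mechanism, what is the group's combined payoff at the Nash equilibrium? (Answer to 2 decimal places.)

Under the mechanism each unit contributed yields (4.1/5) / 0.35 = 2.3429 back to its contributor per unit of net cost, which exceeds 1, making full contribution the dominant choice for everyone.
At the Nash equilibrium everyone contributes 50. Group total payoff = 5 × (50 × 0.65 + 4.1 × 50) = 1187.50.

1187.50 dollars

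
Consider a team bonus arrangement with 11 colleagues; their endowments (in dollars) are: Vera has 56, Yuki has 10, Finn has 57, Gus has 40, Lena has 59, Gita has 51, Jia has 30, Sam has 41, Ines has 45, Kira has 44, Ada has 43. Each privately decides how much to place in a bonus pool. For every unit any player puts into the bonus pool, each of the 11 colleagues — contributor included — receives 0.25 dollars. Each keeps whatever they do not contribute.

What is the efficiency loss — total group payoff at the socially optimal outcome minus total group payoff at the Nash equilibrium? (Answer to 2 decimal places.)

833.00 dollars

The private return per contributed unit is 0.25 < 1 for everyone, so the Nash equilibrium is zero contribution and the group total is Σ E_j = 56 + 10 + 57 + 40 + 59 + 51 + 30 + 41 + 45 + 44 + 43 = 476.
Each contributed unit returns 2.750 to the group, so the social optimum is full contribution by everyone: group total = 2.750 × 476 = 1309.00.
Efficiency loss = (2.750 − 1) × 476 = 833.00.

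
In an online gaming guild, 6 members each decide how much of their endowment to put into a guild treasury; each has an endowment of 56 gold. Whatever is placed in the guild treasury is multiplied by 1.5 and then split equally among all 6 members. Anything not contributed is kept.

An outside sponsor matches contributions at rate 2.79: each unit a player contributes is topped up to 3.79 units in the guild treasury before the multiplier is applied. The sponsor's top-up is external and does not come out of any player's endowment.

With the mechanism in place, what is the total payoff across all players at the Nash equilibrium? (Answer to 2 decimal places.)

With the mechanism, a contributed unit returns 1.5 × 3.79 / 6 = 0.9475 per unit of net cost — still below 1 — so contributing 0 remains dominant for every player.
At the Nash equilibrium no one contributes; group total payoff = 6 × 56 = 336.

336.00 gold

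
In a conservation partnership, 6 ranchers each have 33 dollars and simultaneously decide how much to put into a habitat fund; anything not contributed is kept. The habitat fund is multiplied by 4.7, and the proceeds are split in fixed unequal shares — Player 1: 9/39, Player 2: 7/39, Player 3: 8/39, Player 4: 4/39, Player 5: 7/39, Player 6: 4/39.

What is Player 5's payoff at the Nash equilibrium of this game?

For player j, contributing a unit is worthwhile iff 4.7 × (j's share) ≥ 1, i.e. iff j's share is at least 0.2128.
The only share above 0.2128 is Player 1's 9/39, contributing 33; the remaining 5 contribute 0. Total contributed: 33.
Player 5 keeps 33 and receives 4.7 × 33 × 7/39 = 27.84 from the habitat fund, for a payoff of 60.84.

60.84 dollars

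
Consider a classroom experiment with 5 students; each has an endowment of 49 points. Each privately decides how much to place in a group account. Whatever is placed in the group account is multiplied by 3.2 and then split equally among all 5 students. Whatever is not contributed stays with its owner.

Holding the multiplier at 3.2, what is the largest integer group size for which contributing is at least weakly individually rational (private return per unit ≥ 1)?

Private return per unit is 3.2/(group size), which is ≥ 1 whenever the group size is ≤ 3.2.
The largest such integer is 3.

3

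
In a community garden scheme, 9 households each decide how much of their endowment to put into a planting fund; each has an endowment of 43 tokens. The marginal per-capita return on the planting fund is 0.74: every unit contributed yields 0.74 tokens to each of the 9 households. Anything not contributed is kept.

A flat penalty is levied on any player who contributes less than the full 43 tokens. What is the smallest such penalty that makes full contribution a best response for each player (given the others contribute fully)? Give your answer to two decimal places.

11.18 tokens

Given the others contribute fully, the best deviation is to contribute 0 (any partial contribution still incurs the fine and gives up units whose private return 0.74 is below 1).
Deviating from 43 to 0 saves 43 tokens but forfeits the deviator's share of the drop in the planting fund: 0.74 × 43 = 31.82.
So the deviation gain is 43 − 31.82 = 11.18, and the fine must be at least 11.18 tokens to wipe it out.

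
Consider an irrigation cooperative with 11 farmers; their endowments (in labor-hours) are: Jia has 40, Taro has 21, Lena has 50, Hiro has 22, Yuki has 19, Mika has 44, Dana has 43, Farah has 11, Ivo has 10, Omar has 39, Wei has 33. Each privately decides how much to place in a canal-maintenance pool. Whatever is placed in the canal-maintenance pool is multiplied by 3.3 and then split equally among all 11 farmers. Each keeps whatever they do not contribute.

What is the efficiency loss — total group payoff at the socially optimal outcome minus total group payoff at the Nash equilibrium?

The private return per contributed unit is 3.3/11 = 0.3000 < 1 for every player regardless of endowment, so the Nash equilibrium is zero contribution and the group total is Σ E_j = 40 + 21 + 50 + 22 + 19 + 44 + 43 + 11 + 10 + 39 + 33 = 332.
Each contributed unit returns 3.300 to the group, so the social optimum is full contribution by everyone: group total = 3.300 × 332 = 1095.60.
Efficiency loss = (3.300 − 1) × 332 = 763.60.

763.60 labor-hours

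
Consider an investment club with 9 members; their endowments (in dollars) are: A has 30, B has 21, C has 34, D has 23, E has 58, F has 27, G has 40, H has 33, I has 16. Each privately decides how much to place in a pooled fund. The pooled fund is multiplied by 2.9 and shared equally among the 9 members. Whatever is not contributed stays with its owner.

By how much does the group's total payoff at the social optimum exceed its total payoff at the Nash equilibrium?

The private return per contributed unit is 2.9/9 = 0.3222 < 1 for every player regardless of endowment, so the Nash equilibrium is zero contribution and the group total is Σ E_j = 30 + 21 + 34 + 23 + 58 + 27 + 40 + 33 + 16 = 282.
Each contributed unit returns 2.900 to the group, so the social optimum is full contribution by everyone: group total = 2.900 × 282 = 817.80.
Efficiency loss = (2.900 − 1) × 282 = 535.80.

535.80 dollars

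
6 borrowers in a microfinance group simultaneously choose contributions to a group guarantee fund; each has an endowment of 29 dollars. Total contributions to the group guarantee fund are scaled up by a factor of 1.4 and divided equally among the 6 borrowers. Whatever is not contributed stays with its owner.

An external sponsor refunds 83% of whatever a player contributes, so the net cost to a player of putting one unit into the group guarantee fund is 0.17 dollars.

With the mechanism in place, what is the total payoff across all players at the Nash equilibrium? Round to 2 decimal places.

The effective private return per unit is now (1.4/6) / 0.17 = 1.3725 > 1, so every player's dominant strategy flips to full contribution.
At the Nash equilibrium everyone contributes 29. Group total payoff = 6 × (29 × 0.83 + 1.4 × 29) = 388.02.

388.02 dollars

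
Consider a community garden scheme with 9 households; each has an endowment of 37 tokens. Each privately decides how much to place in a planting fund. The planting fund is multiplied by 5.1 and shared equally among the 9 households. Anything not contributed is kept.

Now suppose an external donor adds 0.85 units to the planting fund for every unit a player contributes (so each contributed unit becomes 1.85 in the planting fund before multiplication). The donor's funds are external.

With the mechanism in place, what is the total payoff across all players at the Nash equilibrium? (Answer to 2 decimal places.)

With the mechanism, a contributed unit returns 5.1 × 1.85 / 9 = 1.0483 per unit of net cost to the contributor — now above 1 — so contributing fully is weakly dominant for every player.
So the Nash equilibrium is full contribution by all 9; the group earns 5.1 × 1.85 × 333 = 3141.86.

3141.86 tokens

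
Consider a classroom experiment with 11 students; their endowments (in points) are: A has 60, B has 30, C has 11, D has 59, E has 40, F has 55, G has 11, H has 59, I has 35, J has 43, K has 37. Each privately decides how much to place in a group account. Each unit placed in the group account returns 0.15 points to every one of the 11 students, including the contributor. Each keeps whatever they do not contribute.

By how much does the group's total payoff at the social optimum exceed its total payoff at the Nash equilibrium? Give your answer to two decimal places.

286.00 points

The private return per contributed unit is 0.15 < 1 for everyone, so the Nash equilibrium is zero contribution and the group total is Σ E_j = 60 + 30 + 11 + 59 + 40 + 55 + 11 + 59 + 35 + 43 + 37 = 440.
Each contributed unit returns 1.650 to the group, so the social optimum is full contribution by everyone: group total = 1.650 × 440 = 726.00.
Efficiency loss = (1.650 − 1) × 440 = 286.00.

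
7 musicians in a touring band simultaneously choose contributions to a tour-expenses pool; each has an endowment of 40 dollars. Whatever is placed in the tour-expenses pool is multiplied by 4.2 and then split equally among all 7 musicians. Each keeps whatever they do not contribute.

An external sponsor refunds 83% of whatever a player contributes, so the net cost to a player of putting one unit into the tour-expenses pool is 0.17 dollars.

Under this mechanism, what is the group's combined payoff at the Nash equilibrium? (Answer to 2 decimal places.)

1408.40 dollars

Under the mechanism each unit contributed yields (4.2/7) / 0.17 = 3.5294 back to its contributor per unit of net cost, which exceeds 1, making full contribution the dominant choice for everyone.
At the Nash equilibrium everyone contributes 40. Group total payoff = 7 × (40 × 0.83 + 4.2 × 40) = 1408.40.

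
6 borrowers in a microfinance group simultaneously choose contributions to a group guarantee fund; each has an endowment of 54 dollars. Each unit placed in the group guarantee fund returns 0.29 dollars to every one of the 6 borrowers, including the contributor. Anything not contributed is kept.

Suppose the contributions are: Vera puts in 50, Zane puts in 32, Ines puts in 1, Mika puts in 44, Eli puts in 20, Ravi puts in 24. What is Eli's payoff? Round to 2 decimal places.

Total contributed: 50 + 32 + 1 + 44 + 20 + 24 = 171.
Each receives 0.29 × 171 = 49.59 from the group guarantee fund.
Eli keeps 54 − 20 = 34, so Eli's payoff is 34 + 49.59 = 83.59.

83.59 dollars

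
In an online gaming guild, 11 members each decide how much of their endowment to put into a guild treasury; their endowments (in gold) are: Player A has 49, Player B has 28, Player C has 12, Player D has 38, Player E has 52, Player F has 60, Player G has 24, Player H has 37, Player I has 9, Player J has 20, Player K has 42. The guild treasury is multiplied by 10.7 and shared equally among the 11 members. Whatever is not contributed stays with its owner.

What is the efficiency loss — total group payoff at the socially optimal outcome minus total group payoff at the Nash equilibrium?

The private return per contributed unit is 10.7/11 = 0.9727 < 1 for every player regardless of endowment, so the Nash equilibrium is zero contribution and the group total is Σ E_j = 49 + 28 + 12 + 38 + 52 + 60 + 24 + 37 + 9 + 20 + 42 = 371.
Each contributed unit returns 10.700 to the group, so the social optimum is full contribution by everyone: group total = 10.700 × 371 = 3969.70.
Efficiency loss = (10.700 − 1) × 371 = 3598.70.

3598.70 gold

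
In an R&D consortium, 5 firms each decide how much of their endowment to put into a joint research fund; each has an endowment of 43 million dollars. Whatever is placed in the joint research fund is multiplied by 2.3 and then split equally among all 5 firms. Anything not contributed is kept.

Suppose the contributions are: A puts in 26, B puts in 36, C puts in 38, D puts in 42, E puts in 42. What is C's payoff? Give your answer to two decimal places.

89.64 million dollars

Total contributed: 26 + 36 + 38 + 42 + 42 = 184.
Each receives 2.3 × 184 / 5 = 84.64 from the joint research fund.
C keeps 43 − 38 = 5, so C's payoff is 5 + 84.64 = 89.64.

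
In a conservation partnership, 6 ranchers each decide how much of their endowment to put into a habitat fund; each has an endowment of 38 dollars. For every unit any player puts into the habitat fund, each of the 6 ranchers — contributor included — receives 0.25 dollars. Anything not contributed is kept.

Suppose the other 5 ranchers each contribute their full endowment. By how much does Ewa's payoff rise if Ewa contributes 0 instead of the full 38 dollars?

28.50 dollars

Switching from a contribution of 38 to 0 lets Ewa keep an extra 38 dollars, but lowers the habitat fund by 38, which costs Ewa their own share of that drop: 0.25 × 38 = 9.50.
Net gain = 38 − 9.50 = 28.50. The private return per contributed unit (0.25) is below 1, so free-riding is indeed the best response regardless of what the others do.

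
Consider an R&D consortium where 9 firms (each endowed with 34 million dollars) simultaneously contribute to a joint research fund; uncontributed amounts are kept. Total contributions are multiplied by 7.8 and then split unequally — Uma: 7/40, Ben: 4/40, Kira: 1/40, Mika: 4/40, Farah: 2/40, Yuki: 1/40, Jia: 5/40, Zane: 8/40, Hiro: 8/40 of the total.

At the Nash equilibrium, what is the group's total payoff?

Each unit j contributes comes back to j as 7.8 × (j's share), so j prefers to contribute only if that share exceeds 1/7.8 = 0.1282; otherwise keeping the unit dominates.
Uma, Zane and Hiro are above the threshold, contributing 34 each; the remaining 6 contribute 0. Total contributed: 102.
The joint research fund pays out 7.8 × 102 = 795.60 in total (split across the unequal shares, but the aggregate is all that matters for the group sum).
The 6 free-riders keep 34 each, adding 204. Group total = 204 + 795.60 = 999.60.

999.60 million dollars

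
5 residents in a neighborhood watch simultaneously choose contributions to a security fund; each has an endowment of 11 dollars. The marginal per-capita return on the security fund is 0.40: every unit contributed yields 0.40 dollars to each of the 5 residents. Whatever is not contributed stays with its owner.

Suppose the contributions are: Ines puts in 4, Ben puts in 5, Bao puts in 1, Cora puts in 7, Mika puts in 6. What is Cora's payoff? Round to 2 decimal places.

13.20 dollars

Total contributed: 4 + 5 + 1 + 7 + 6 = 23.
Each receives 0.40 × 23 = 9.20 from the security fund.
Cora keeps 11 − 7 = 4, so Cora's payoff is 4 + 9.20 = 13.20.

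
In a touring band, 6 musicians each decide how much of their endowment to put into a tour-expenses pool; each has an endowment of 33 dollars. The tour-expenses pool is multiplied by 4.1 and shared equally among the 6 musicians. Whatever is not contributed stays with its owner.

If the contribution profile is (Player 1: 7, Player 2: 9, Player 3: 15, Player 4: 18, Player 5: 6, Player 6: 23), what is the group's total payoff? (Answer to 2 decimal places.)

439.80 dollars

Total contributed: 7 + 9 + 15 + 18 + 6 + 23 = 78; total kept: 6 × 33 − 78 = 120.
The tour-expenses pool pays out 4.1 × 78 = 319.80 in aggregate.
Group total = 120 + 319.80 = 439.80.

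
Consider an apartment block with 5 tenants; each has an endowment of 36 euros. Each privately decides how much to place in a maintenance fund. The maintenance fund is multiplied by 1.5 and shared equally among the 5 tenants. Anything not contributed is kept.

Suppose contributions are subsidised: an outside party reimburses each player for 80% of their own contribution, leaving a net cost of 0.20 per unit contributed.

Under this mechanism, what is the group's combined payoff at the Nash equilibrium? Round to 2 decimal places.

414.00 euros

The effective private return per unit is now (1.5/5) / 0.20 = 1.5000 > 1, so every player's dominant strategy flips to full contribution.
So the Nash equilibrium is full contribution by all 5; the group earns 5 × (36 × 0.80 + 1.5 × 36) = 414.00.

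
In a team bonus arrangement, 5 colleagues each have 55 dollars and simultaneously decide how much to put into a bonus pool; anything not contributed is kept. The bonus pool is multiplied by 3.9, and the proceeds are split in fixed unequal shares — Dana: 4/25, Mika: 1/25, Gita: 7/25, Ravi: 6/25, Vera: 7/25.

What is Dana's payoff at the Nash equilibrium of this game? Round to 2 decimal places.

123.64 dollars

A player with share s gets back 3.9·s per unit contributed, so full contribution is dominant for anyone with s > 1/3.9 = 0.2564 and zero contribution is dominant for anyone below.
The shares above 0.2564 belong to Gita and Vera, contributing 55 each; the remaining 3 contribute 0. Total contributed: 110.
Dana keeps 55 and receives 3.9 × 110 × 4/25 = 68.64 from the bonus pool, for a payoff of 123.64.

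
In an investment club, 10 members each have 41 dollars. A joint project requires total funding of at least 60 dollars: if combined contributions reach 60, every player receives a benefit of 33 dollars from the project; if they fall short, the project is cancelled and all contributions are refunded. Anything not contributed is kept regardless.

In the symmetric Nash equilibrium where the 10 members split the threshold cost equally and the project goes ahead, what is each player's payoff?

68 dollars

Equal share of the threshold: 60/10 = 6.
At this profile no one gains by cutting their contribution: any cut drops the total below 60, the project is cancelled, contributions are refunded, and the deviator ends with 41, which is less than 41 − 6 + 33 = 68. Contributing more than 6 just wastes the excess. So contributing exactly 6 is a best response.
Each player's payoff: 41 − 6 + 33 = 68.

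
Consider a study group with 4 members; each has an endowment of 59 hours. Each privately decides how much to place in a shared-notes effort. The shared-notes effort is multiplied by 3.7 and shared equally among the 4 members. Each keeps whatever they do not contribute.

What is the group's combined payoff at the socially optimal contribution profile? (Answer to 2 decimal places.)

873.20 hours

Each contributed unit returns 3.700 to the group as a whole (0.9250 to each of 4 players), which exceeds 1, so the social optimum is full contribution: group total = 3.700 × 236 = 873.20.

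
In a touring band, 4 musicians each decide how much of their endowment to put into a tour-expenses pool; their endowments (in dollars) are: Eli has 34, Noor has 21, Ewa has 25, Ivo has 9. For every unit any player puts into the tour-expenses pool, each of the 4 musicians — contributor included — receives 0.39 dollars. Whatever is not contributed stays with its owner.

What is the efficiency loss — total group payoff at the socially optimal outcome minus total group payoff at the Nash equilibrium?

49.84 dollars

The private return per contributed unit is 0.39 < 1 for everyone, so the Nash equilibrium is zero contribution and the group total is Σ E_j = 34 + 21 + 25 + 9 = 89.
Each contributed unit returns 1.560 to the group, so the social optimum is full contribution by everyone: group total = 1.560 × 89 = 138.84.
Efficiency loss = (1.560 − 1) × 89 = 49.84.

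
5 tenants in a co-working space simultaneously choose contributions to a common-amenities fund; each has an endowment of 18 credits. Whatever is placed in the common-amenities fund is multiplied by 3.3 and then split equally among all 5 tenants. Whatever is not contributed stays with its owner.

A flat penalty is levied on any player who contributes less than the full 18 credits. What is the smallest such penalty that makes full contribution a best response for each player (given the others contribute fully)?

Given the others contribute fully, the best deviation is to contribute 0 (any partial contribution still incurs the fine and gives up units whose private return 0.6600 is below 1).
Deviating from 18 to 0 saves 18 credits but forfeits the deviator's share of the drop in the common-amenities fund: 3.3/5 × 18 = 11.88.
So the deviation gain is 18 − 11.88 = 6.12, and the fine must be at least 6.12 credits to wipe it out.

6.12 credits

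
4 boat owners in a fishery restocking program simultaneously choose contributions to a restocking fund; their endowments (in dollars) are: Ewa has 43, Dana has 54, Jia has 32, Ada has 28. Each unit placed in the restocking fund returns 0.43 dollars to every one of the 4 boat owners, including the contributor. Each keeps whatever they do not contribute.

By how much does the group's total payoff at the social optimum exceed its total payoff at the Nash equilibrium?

113.04 dollars

The private return per contributed unit is 0.43 < 1 for everyone, so the Nash equilibrium is zero contribution and the group total is Σ E_j = 43 + 54 + 32 + 28 = 157.
Each contributed unit returns 1.720 to the group, so the social optimum is full contribution by everyone: group total = 1.720 × 157 = 270.04.
Efficiency loss = (1.720 − 1) × 157 = 113.04.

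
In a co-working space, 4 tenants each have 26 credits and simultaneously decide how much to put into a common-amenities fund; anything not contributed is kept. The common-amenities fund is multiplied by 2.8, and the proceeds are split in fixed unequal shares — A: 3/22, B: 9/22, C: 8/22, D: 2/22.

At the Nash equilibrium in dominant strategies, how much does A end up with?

Player j's private return per contributed unit is 2.8 × (j's share). Contributing is weakly dominant for j when that share is at least 1/2.8 = 0.3571, and contributing 0 is dominant otherwise.
B and C clear that bar, contributing 26 each; the remaining 2 contribute 0. Total contributed: 52.
A keeps 26 and receives 2.8 × 52 × 3/22 = 19.85 from the common-amenities fund, for a payoff of 45.85.

45.85 credits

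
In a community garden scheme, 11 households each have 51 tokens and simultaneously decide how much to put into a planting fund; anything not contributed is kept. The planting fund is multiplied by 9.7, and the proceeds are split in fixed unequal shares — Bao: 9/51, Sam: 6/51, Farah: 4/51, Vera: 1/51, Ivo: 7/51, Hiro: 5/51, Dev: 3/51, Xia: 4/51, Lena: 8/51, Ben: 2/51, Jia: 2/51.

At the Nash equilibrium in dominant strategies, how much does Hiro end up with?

Player j's private return per contributed unit is 9.7 × (j's share). Contributing is weakly dominant for j when that share is at least 1/9.7 = 0.1031, and contributing 0 is dominant otherwise.
The shares above 0.1031 belong to Bao, Sam, Ivo and Lena, contributing 51 each; the remaining 7 contribute 0. Total contributed: 204.
Hiro keeps 51 and receives 9.7 × 204 × 5/51 = 194.00 from the planting fund, for a payoff of 245.00.

245.00 tokens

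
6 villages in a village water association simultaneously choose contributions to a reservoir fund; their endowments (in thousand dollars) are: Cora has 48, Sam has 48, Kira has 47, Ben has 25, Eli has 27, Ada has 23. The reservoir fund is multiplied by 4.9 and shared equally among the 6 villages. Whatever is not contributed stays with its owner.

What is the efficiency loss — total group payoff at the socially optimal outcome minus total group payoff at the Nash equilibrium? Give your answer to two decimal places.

850.20 thousand dollars

The private return per contributed unit is 4.9/6 = 0.8167 < 1 for every player regardless of endowment, so the Nash equilibrium is zero contribution and the group total is Σ E_j = 48 + 48 + 47 + 25 + 27 + 23 = 218.
Each contributed unit returns 4.900 to the group, so the social optimum is full contribution by everyone: group total = 4.900 × 218 = 1068.20.
Efficiency loss = (4.900 − 1) × 218 = 850.20.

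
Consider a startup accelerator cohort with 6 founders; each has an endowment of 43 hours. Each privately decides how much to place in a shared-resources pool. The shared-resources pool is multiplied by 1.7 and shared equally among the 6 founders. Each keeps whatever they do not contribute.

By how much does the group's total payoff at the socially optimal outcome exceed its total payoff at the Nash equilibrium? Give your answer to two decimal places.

Each contributed unit returns 1.7/6 = 0.2833 to its contributor — below 1 — so contributing 0 is dominant for every player. At the Nash equilibrium everyone keeps their 43, and the group total is 6 × 43 = 258.
Each contributed unit returns 1.700 to the group as a whole (0.2833 to each of 6 players), which exceeds 1, so the social optimum is full contribution: group total = 1.700 × 258 = 438.60.
Efficiency loss = 438.60 − 258 = 180.60.

180.60 hours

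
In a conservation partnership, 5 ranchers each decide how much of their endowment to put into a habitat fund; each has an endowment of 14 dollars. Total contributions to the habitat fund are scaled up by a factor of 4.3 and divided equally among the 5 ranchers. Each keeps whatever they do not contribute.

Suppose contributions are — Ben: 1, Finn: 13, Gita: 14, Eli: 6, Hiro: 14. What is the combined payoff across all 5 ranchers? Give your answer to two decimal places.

228.40 dollars

Total contributed: 1 + 13 + 14 + 6 + 14 = 48; total kept: 5 × 14 − 48 = 22.
The habitat fund pays out 4.3 × 48 = 206.40 in aggregate.
Group total = 22 + 206.40 = 228.40.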